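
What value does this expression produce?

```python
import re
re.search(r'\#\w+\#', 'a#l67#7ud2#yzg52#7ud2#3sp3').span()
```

(1, 6)

Unlike `match`, `search` isn't anchored — it looks for the pattern anywhere in the string.
The match spans [1:6] → '#l67#'.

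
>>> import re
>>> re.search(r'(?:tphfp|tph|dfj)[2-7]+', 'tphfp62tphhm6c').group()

Unlike `match`, `search` isn't anchored — it looks for the pattern anywhere in the string.
The match spans [0:7] → 'tphfp62'.

'tphfp62'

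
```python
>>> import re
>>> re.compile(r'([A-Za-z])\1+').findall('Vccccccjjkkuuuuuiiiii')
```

['c', 'j', 'k', 'u', 'i']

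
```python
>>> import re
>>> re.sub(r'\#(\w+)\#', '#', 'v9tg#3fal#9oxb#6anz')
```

'v9tg#9oxb#6anz'

Matches: at [4:10] → '#3fal#'.
`sub` substitutes '#' at each match site.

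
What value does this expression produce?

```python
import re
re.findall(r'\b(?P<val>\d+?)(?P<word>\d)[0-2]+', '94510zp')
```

[('94', '5')]

The pattern matches a word boundary (`\b`, zero-width); then one or more of a digit (lazy) (captured as 'val'); then a digit (captured as 'word'); then one or more of a character in [0-2].
Walking the string: at [0:5] match '94510', groups = ('94', '5').
With 2 capturing groups, `findall` returns a 2-tuple per match.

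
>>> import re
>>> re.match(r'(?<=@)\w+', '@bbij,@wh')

None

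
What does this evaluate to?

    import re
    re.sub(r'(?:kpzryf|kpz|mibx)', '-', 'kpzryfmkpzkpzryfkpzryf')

'-m---'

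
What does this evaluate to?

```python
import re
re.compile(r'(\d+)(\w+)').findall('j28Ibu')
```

[('28', 'Ibu')]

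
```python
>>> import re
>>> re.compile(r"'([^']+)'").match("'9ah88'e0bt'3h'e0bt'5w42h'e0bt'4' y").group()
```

"'9ah88'"

`re.match` won't scan ahead — the pattern has to work from the very first character.
The match spans [0:7] → "'9ah88'".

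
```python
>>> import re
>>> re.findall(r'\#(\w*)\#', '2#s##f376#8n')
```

['s', 'f376']

Matches: at [1:4] match '#s#', group 1 = 's'; at [4:10] match '#f376#', group 1 = 'f376'.
`findall` collects group 1 from each match (2 total).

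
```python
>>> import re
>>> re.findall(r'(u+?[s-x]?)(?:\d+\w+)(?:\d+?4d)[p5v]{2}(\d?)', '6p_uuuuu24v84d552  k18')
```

The pattern matches one or more of a literal 'u' (lazy), then optionally a character in [s-x] (captured); then one or more of a digit, then one or more of a word character (non-capturing group); then one or more of a digit (lazy), then the literal '4d' (non-capturing group); then exactly 2 of one of [p5v]; then optionally a digit (captured).
With 2 capturing groups, `findall` returns a 2-tuple per match.

[('uuuuu', '2')]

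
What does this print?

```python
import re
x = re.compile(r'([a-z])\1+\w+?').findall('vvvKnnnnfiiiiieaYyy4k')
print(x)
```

['v', 'n', 'i', 'y']

After group 1 captures some text, `\1` only succeeds where that same text appears again.
Walking the string: at [0:4] match 'vvvK', group 1 = 'v'; at [4:9] match 'nnnnf', group 1 = 'n'; at [9:15] match 'iiiiie', group 1 = 'i'; at [17:20] match 'yy4', group 1 = 'y'.
Because there's exactly one group, `findall` drops the full match and keeps group 1 from each hit.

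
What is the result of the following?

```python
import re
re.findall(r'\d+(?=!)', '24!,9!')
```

['24', '9']

The `(?=…)`/`(?<=…)` assertion just peeks at neighbouring text; it doesn't advance the match position.
Walking the string: at [0:2] → '24'; at [4:5] → '9'.
`findall` yields the raw match text (2 of them) because the pattern has no groups.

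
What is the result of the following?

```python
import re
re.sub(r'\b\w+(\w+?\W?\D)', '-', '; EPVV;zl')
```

The pattern matches a word boundary (`\b`, zero-width); then one or more of a word character; then one or more of a word character (lazy), then optionally a non-word character, then a non-digit (captured).
Matches: at [2:8] → 'EPVV;z'.
`sub` substitutes '-' at each match site.

'; -l'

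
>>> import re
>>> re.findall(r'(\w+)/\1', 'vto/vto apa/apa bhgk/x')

['vto', 'apa']

A backreference is literal: `\1` must see the identical characters the first group matched.
Because there's exactly one group, `findall` drops the full match and keeps group 1 from each hit.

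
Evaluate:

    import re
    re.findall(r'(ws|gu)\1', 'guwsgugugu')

['gu']

A backreference is literal: `\1` must see the identical characters the first group matched.
Matches: at [4:8] match 'gugu', group 1 = 'gu'.
One capturing group, so `findall` returns just the captured substring from the one match — 1 in all.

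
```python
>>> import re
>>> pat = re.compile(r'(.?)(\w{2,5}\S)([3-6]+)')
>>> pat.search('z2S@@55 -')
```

This matches optionally any character (captured); then 2 to 5 of a word character, then a non-whitespace character (captured); then one or more of a character in [3-6] (captured).
Here the pattern never matches, so the call returns None.

None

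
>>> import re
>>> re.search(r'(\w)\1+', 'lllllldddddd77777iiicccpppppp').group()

'llllll'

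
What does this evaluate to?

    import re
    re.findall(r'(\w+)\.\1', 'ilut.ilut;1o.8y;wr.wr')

After group 1 captures some text, `\1` only succeeds where that same text appears again.
Because there's exactly one group, `findall` drops the full match and keeps group 1 from each hit.

['ilut', 'wr']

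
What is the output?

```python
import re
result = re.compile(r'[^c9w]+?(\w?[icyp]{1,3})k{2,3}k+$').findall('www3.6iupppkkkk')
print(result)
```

With a single group, `findall` returns only what that group captured — 1 item.

['uppp']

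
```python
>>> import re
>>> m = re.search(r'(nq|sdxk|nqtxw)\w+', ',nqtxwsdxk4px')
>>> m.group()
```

'nqtxwsdxk4px'

`re.search` tries every starting position until one works.
The match spans [1:13] → 'nqtxwsdxk4px'.
Captured: group 1 = 'nq'.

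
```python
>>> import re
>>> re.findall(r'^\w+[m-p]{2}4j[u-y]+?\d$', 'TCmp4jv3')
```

['TCmp4jv3']

The pattern matches anchored at the start of the string; then one or more of a word character, then exactly 2 of a character in [m-p], then the literal '4j'; then one or more of a character in [u-y] (lazy), then a digit; then anchored at the end.
Matches: at [0:8] → 'TCmp4jv3'.
No capturing groups, so `findall` returns the 1 full match string.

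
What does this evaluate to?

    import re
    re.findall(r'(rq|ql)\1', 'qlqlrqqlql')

After group 1 captures some text, `\1` only succeeds where that same text appears again.
Because there's exactly one group, `findall` drops the full match and keeps group 1 from each hit.

['ql', 'ql']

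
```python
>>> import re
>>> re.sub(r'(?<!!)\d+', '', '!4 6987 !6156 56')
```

'!4  !6 '

The negative lookahead/lookbehind blocks any match where the forbidden context is present.
`sub` substitutes '' at each match site.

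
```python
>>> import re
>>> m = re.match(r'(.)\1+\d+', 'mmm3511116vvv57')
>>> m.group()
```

'mmm3511116'

With `match`, the pattern is implicitly anchored at the beginning.
The match spans [0:10] → 'mmm3511116'.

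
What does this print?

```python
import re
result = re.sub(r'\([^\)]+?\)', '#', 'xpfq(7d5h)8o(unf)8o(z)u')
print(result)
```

xpfq#8o#8o#u

`sub` substitutes '#' at each match site.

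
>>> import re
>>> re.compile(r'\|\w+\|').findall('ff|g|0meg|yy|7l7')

['|g|', '|yy|']

Matches: at [2:5] → '|g|'; at [9:13] → '|yy|'.
No capturing groups, so `findall` returns the 2 full match strings.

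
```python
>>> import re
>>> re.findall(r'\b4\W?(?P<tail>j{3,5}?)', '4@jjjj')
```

['jjj']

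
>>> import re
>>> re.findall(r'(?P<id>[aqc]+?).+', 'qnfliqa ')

['q']

This matches one or more of one of [aqc] (lazy) (captured as 'id'); then one or more of any character.
Scanning left to right: at [0:8] match 'qnfliqa ', group 1 = 'q'.
`findall` collects group 1 from the one match (1 total).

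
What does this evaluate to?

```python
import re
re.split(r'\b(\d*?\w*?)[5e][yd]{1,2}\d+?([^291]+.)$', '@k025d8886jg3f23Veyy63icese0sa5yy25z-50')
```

['@', 'k025d8886jg3f23Veyy63icese0sa', '5z-50', '']

The pattern matches a word boundary (`\b`, zero-width); then zero or more of a digit (lazy), then zero or more of a word character (lazy) (captured); then one of [5e], then 1 to 2 of one of [yd], then one or more of a digit (lazy); then one or more of any character except [291], then any character (captured); then anchored at the end.
With the lazy modifier that quantifier settles for the fewest repetitions that let the rest of the pattern succeed (the atoms after it are unaffected and can still be greedy).
Matches to split on: at [1:39] → 'k025d8886jg3f23Veyy63icese0sa5yy25z-50'.
The group in the pattern means `split` returns the separators' captures alongside the pieces.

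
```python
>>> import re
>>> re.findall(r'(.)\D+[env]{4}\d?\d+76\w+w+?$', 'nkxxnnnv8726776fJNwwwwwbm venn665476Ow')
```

Pattern: any character (captured); then one or more of a non-digit; then exactly 4 of one of [env], then optionally a digit, then one or more of a digit; then the literal '76', then one or more of a word character, then one or more of the literal 'w' (lazy); then anchored at the end.
`findall` collects group 1 from the one match (1 total).

['6']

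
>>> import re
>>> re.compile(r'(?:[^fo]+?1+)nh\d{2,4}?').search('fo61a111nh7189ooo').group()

'61a111nh71'

This matches one or more of any character except [fo] (lazy), then one or more of the literal '1' (non-capturing group); then the literal 'nh', then 2 to 4 of a digit (lazy).
`search` walks the string left to right and returns the first match it finds.
The match spans [2:12] → '61a111nh71'.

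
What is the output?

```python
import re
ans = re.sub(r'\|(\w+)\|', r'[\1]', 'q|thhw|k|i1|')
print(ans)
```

Each match is replaced using the text its own group 1 captured.

q[thhw]k[i1]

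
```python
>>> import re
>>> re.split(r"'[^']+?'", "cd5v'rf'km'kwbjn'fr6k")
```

`split` removes every match and returns the 3 fragments in between.

['cd5v', 'km', 'fr6k']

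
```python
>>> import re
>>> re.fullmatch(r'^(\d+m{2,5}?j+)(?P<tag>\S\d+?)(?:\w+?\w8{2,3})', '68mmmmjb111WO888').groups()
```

('68mmmmj', 'b1')

The pattern matches anchored at the start of the string; then one or more of a digit, then 2 to 5 of the literal 'm' (lazy), then one or more of a literal 'j' (captured); then a non-whitespace character, then one or more of a digit (lazy) (captured as 'tag'); then one or more of a word character (lazy), then a word character, then 2 to 3 of the literal '8' (non-capturing group).
`fullmatch` succeeds only if the pattern covers the string from start to end.
The match spans [0:16] → '68mmmmjb111WO888'.
Captured: group 1 = '68mmmmj', group 2 = 'b1'.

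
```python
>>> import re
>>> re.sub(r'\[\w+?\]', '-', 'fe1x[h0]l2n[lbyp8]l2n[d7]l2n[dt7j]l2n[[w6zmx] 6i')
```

'fe1x-l2n-l2n-l2n-l2n[- 6i'

Matches: at [4:8] → '[h0]'; at [11:18] → '[lbyp8]'; at [21:25] → '[d7]'; at [28:34] → '[dt7j]'; at [38:45] → '[w6zmx]'.
Each match is replaced by '-'.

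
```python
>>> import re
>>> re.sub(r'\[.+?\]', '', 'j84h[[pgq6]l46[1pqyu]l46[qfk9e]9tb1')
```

'j84hl46l469tb1'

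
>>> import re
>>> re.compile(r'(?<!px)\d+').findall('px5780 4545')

['780', '4545']

The negative lookaround is zero-width — it rules out positions where the adjacent text would match, without consuming anything.
Matches: at [3:6] → '780'; at [7:11] → '4545'.
No capturing groups, so `findall` returns the 2 full match strings.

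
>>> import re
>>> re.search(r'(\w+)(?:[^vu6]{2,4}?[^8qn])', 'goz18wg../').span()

(0, 10)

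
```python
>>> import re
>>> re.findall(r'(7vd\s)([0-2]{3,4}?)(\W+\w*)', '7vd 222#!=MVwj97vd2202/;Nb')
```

[('7vd ', '222', '#!=MVwj97vd2202')]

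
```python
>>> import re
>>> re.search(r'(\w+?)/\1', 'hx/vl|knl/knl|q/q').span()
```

After group 1 captures some text, `\1` only succeeds where that same text appears again.
`re.search` tries every starting position until one works.
The match spans [6:13] → 'knl/knl'.
Captured: group 1 = 'knl'.

(6, 13)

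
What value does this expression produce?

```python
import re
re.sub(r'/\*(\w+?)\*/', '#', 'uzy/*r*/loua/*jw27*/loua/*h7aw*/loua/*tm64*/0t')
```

`sub` substitutes '#' at each match site.

'uzy#loua#loua#loua#0t'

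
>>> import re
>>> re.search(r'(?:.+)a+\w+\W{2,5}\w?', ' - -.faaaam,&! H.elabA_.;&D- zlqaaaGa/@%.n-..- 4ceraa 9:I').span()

The match spans [0:42] → ' - -.faaaam,&! H.elabA_.;&D- zlqaaaGa/@%.n'.

(0, 42)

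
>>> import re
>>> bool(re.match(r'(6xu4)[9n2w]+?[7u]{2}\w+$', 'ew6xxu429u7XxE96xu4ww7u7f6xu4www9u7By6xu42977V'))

`re.match` won't scan ahead — the pattern has to work from the very first character.
Here position 0 doesn't satisfy it, so the call returns None, and `bool(None)` is False.

False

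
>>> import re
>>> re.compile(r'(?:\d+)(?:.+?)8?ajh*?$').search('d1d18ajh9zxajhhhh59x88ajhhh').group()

The pattern matches one or more of a digit (non-capturing group); then one or more of any character (lazy) (non-capturing group); then optionally the literal '8', then the literal 'aj', then zero or more of a literal 'h' (lazy); then anchored at the end.
`re.search` tries every starting position until one works.
The match spans [1:27] → '1d18ajh9zxajhhhh59x88ajhhh'.

'1d18ajh9zxajhhhh59x88ajhhh'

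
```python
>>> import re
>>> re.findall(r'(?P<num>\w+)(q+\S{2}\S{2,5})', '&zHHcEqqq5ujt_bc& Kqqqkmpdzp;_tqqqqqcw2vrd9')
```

Pattern: one or more of a word character (captured as 'num'); then one or more of a literal 'q', then exactly 2 of a non-whitespace character, then 2 to 5 of a non-whitespace character (captured).
Walking the string: at [1:16] match 'zHHcEqqq5ujt_bc', groups = ('zHHcEqq', 'q5ujt_bc'); at [18:29] match 'Kqqqkmpdzp;', groups = ('Kqq', 'qkmpdzp;'); at [29:43] match '_tqqqqqcw2vrd9', groups = ('_tqqqq', 'qcw2vrd9').
`findall` packs the 2 group values into a tuple for every match.

[('zHHcEqq', 'q5ujt_bc'), ('Kqq', 'qkmpdzp;'), ('_tqqqq', 'qcw2vrd9')]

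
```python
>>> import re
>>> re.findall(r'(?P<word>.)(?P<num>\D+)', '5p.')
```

[('5', 'p.')]

Pattern: any character (captured as 'word'); then one or more of a non-digit (captured as 'num').
Matches: at [0:3] match '5p.', groups = ('5', 'p.').
2 groups means the one result is a tuple of 2 captured strings — 1 here.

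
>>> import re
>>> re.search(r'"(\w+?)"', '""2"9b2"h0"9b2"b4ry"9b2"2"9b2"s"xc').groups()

('2',)

Unlike `match`, `search` isn't anchored — it looks for the pattern anywhere in the string.
The match spans [1:4] → '"2"'.
Captured: group 1 = '2'.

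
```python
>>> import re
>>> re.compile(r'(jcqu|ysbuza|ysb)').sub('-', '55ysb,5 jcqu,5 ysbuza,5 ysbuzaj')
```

'55-,5 -,5 -,5 -j'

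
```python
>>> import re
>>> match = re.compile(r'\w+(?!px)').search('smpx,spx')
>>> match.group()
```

The negative lookaround is zero-width — it rules out positions where the adjacent text would match, without consuming anything.
The match spans [0:4] → 'smpx'.

'smpx'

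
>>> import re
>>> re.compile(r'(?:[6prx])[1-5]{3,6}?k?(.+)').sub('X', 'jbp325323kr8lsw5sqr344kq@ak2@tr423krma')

'jbX'

Pattern: one of [6prx] (non-capturing group); then 3 to 6 of a character in [1-5] (lazy), then optionally the literal 'k'; then one or more of any character (captured).
Matches: at [2:38] → 'p325323kr8lsw5sqr344kq@ak2@tr423krma'.
Each match is replaced by 'X'.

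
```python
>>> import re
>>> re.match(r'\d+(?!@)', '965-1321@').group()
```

'965'

With `match`, the pattern is implicitly anchored at the beginning.
The match spans [0:3] → '965'.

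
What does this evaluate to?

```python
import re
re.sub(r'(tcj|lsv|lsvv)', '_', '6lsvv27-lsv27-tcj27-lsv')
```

'6_v27-_27-_27-_'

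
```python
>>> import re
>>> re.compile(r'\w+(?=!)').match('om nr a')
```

None

Lookahead/lookbehind check context without consuming it, so the matched span excludes the asserted characters.
`match` is anchored at position 0; if the pattern doesn't fit there, it returns None.
Here the string doesn't start with a match, so the call returns None.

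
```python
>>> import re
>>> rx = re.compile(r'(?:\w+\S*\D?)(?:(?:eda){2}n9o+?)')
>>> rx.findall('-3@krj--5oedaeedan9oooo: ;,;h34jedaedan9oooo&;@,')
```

Because the quantifier is non-greedy, it stops expanding at the earliest point where the rest of the pattern can succeed.
`findall` yields the raw match text (1 of them) because the pattern has no groups.

['h34jedaedan9o']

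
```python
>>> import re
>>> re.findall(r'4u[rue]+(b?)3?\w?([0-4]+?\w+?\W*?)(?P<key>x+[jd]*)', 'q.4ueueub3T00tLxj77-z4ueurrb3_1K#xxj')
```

[('b', '00tL', 'xj'), ('b', '1K#', 'xxj')]

Multiple groups make `findall` return tuples — one 3-tuple for each match.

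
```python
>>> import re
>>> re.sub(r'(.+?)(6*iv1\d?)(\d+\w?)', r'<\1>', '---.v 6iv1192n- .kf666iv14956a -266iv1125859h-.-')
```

'<---.v ><- .kf>< -2>-.-'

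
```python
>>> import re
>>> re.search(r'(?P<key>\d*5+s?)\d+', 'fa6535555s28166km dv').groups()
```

('6535555s',)

The pattern matches zero or more of a digit, then one or more of the literal '5', then optionally a literal 's' (captured as 'key'); then one or more of a digit.
Unlike `match`, `search` isn't anchored — it looks for the pattern anywhere in the string.
The match spans [2:15] → '6535555s28166'.
Captured: group 1 = '6535555s'.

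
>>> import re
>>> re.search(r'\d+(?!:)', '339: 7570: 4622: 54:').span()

(0, 2)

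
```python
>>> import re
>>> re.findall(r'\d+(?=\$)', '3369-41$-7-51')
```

The positive lookaround only admits positions where the adjacent text matches; those characters stay outside the span.
Scanning left to right: at [5:7] → '41'.
`findall` yields the raw match text (1 of them) because the pattern has no groups.

['41']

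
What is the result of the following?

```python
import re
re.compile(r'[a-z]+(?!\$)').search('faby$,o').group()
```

'fab'

Because the assertion is negative and zero-width, positions next to the forbidden text are skipped.
`search` walks the string left to right and returns the first match it finds.
The match spans [0:3] → 'fab'.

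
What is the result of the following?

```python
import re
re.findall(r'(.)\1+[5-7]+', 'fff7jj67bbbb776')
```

After group 1 captures some text, `\1` only succeeds where that same text appears again.
With a single group, `findall` returns only what that group captured — 3 items.

['f', 'j', 'b']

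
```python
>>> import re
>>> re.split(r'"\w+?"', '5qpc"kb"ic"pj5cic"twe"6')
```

['5qpc', 'ic', 'twe"6']

The string is cut at each match, leaving 3 pieces.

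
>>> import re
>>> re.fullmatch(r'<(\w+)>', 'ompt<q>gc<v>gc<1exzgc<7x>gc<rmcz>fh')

None

`fullmatch` succeeds only if the pattern covers the string from start to end.
Here the string isn't matched end-to-end, so the call returns None.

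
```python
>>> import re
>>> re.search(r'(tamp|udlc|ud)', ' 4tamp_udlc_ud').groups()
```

`search` walks the string left to right and returns the first match it finds.
The match spans [2:6] → 'tamp'.
Captured: group 1 = 'tamp'.

('tamp',)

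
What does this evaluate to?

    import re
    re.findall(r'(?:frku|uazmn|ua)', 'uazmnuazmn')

Alternation tries branches left to right and keeps the first one that lets the overall match succeed at that position.
Matches: at [0:5] → 'uazmn'; at [5:10] → 'uazmn'.
No capturing groups, so `findall` returns the 2 full match strings.

['uazmn', 'uazmn']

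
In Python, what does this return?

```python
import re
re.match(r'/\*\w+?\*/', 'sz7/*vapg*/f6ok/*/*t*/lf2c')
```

With `match`, the pattern is implicitly anchored at the beginning.
Here position 0 doesn't satisfy it, so the call returns None.

None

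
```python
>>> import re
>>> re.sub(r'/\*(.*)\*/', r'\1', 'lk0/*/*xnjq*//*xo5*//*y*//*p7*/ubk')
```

'lk0/*xnjq*//*xo5*//*y*//*p7ubk'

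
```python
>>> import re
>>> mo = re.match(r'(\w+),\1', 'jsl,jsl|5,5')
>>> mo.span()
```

After group 1 captures some text, `\1` only succeeds where that same text appears again.
`match` is anchored at position 0; if the pattern doesn't fit there, it returns None.
The match spans [0:7] → 'jsl,jsl'.
Captured: group 1 = 'jsl'.

(0, 7)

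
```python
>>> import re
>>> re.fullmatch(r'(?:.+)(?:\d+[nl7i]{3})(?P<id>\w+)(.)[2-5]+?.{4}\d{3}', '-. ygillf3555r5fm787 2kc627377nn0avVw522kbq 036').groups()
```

Pattern: one or more of any character (non-capturing group); then one or more of a digit, then exactly 3 of one of [nl7i] (non-capturing group); then one or more of a word character (captured as 'id'); then any character (captured); then one or more of a character in [2-5] (lazy), then exactly 4 of any character, then exactly 3 of a digit.
`re.fullmatch` is like wrapping the pattern in `^…$` (in single-line mode).
The match spans [0:47] → '-. ygillf3555r5fm787 2kc627377nn0avVw522kbq 036'.
Captured: group 1 = '0avVw5', group 2 = '2'.

('0avVw5', '2')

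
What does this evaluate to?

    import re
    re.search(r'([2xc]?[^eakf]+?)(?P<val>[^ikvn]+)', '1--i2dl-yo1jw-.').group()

Lazy quantifiers expand one character at a time until the remainder of the pattern can match.
The match spans [0:3] → '1--'.

'1--'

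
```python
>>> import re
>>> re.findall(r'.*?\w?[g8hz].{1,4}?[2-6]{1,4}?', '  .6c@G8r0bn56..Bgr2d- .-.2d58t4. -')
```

['  .6c@G8r0bn5', '6..Bgr2', 'd- .-.2d58t4']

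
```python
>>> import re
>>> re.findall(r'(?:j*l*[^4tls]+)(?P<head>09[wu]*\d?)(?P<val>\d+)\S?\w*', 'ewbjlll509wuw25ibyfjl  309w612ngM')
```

[('09wuw2', '5'), ('09w6', '12')]

This matches zero or more of a literal 'j', then zero or more of the literal 'l', then one or more of any character except [4tls] (non-capturing group); then the literal '09', then zero or more of one of [wu], then optionally a digit (captured as 'head'); then one or more of a digit (captured as 'val'); then optionally a non-whitespace character, then zero or more of a word character.
Walking the string: at [3:21] match 'jlll509wuw25ibyfjl', groups = ('09wuw2', '5'); at [21:33] match '  309w612ngM', groups = ('09w6', '12').
With 2 capturing groups, `findall` returns a 2-tuple per match.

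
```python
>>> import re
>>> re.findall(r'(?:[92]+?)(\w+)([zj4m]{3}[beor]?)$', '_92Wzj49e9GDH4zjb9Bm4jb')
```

[('2Wzj49e9GDH4zjb9B', 'm4jb')]

This matches one or more of one of [92] (lazy) (non-capturing group); then one or more of a word character (captured); then exactly 3 of one of [zj4m], then optionally one of [beor] (captured); then anchored at the end.
Because the quantifier is non-greedy, it stops expanding at the earliest point where the rest of the pattern can succeed.
Scanning left to right: at [1:23] match '92Wzj49e9GDH4zjb9Bm4jb', groups = ('2Wzj49e9GDH4zjb9B', 'm4jb').
`findall` packs the 2 group values into a tuple for every match.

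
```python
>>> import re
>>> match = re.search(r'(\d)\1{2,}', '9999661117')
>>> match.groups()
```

('9',)

A backreference is literal: `\1` must see the identical characters the first group matched.
`re.search` scans for the first position where the pattern succeeds.
The match spans [0:4] → '9999'.
Captured: group 1 = '9'.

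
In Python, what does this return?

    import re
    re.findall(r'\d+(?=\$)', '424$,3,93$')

Lookahead/lookbehind check context without consuming it, so the matched span excludes the asserted characters.
Matches: at [0:3] → '424'; at [7:9] → '93'.
No capturing groups, so `findall` returns the 2 full match strings.

['424', '93']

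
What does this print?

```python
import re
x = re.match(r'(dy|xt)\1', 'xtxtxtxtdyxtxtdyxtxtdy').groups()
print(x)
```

The match spans [0:4] → 'xtxt'.
Captured: group 1 = 'xt'.

('xt',)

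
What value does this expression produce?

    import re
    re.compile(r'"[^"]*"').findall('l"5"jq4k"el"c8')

['"5"', '"el"']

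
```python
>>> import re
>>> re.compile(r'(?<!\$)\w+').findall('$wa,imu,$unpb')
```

The negative lookaround is zero-width — it rules out positions where the adjacent text would match, without consuming anything.
Scanning left to right: at [2:3] → 'a'; at [4:7] → 'imu'; at [10:13] → 'npb'.
With no groups in the pattern, `findall` gives back each whole match — 3 here.

['a', 'imu', 'npb']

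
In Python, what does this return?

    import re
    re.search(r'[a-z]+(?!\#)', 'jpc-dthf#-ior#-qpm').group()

A negative assertion filters positions out without eating any characters.
`re.search` scans for the first position where the pattern succeeds.
The match spans [0:3] → 'jpc'.

'jpc'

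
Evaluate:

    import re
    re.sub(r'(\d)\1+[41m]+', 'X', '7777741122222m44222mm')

'XXX'

A backreference is literal: `\1` must see the identical characters the first group matched.
Matches: at [0:8] → '77777411'; at [8:16] → '22222m44'; at [16:21] → '222mm'.
Every occurrence is swapped for 'X'.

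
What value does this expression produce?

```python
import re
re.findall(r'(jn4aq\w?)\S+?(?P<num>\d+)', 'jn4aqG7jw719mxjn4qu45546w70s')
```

[('jn4aqG', '719')]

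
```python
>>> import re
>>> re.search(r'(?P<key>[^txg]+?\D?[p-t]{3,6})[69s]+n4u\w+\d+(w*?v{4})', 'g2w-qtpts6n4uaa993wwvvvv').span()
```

(1, 24)

This matches one or more of any character except [txg] (lazy), then optionally a non-digit, then 3 to 6 of a character in [p-t] (captured as 'key'); then one or more of one of [69s], then the literal 'n4u', then one or more of a word character; then one or more of a digit; then zero or more of the literal 'w' (lazy), then exactly 4 of a literal 'v' (captured).
`re.search` tries every starting position until one works.
The match spans [1:24] → '2w-qtpts6n4uaa993wwvvvv'.
Captured: group 1 = '2w-qtpts', group 2 = 'wwvvvv'.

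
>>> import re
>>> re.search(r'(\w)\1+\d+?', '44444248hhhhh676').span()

(0, 6)

A backreference is literal: `\1` must see the identical characters the first group matched.
Unlike `match`, `search` isn't anchored — it looks for the pattern anywhere in the string.
The match spans [0:6] → '444442'.
Captured: group 1 = '4'.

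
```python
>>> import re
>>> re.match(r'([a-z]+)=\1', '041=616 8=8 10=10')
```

None

With `match`, the pattern is implicitly anchored at the beginning.
Here the pattern fails at index 0, so the call returns None.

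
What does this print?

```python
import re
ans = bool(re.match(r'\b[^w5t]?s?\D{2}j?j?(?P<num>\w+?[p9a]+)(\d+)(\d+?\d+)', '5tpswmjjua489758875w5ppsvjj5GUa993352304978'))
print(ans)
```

`match` is anchored at position 0; if the pattern doesn't fit there, it returns None.
Here position 0 doesn't satisfy it, so the call returns None, and `bool(None)` is False.

False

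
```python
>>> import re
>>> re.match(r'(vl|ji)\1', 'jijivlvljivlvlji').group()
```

The backreference `\1` re-matches whatever the first group consumed, character for character.
With `match`, the pattern is implicitly anchored at the beginning.
The match spans [0:4] → 'jiji'.
Captured: group 1 = 'ji'.

'jiji'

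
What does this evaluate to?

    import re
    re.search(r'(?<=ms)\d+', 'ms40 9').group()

The positive lookaround only admits positions where the adjacent text matches; those characters stay outside the span.
The match spans [2:4] → '40'.

'40'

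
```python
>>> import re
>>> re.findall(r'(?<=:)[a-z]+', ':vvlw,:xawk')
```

['vvlw', 'xawk']

Because the assertion is zero-width, the text it checks is not consumed and won't appear in the result.
Walking the string: at [1:5] → 'vvlw'; at [7:11] → 'xawk'.
Since nothing is captured, `findall` lists the 2 matched substrings directly.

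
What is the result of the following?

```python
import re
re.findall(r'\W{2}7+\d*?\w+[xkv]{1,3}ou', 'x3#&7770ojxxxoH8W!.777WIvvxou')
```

['!.777WIvvxou']

This matches exactly 2 of a non-word character, then one or more of the literal '7', then zero or more of a digit (lazy); then one or more of a word character, then 1 to 3 of one of [xkv], then the literal 'ou'.
Scanning left to right: at [17:29] → '!.777WIvvxou'.
Since nothing is captured, `findall` lists the 1 matched substring directly.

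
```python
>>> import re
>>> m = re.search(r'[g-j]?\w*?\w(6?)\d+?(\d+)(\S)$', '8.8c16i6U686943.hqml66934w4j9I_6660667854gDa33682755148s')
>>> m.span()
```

(16, 56)

Pattern: optionally a character in [g-j]; then zero or more of a word character (lazy), then a word character; then optionally a literal '6' (captured); then one or more of a digit (lazy); then one or more of a digit (captured); then a non-whitespace character (captured); then anchored at the end.
`re.search` tries every starting position until one works.
The match spans [16:56] → 'hqml66934w4j9I_6660667854gDa33682755148s'.
Captured: group 1 = '', group 2 = '3682755148', group 3 = 's'.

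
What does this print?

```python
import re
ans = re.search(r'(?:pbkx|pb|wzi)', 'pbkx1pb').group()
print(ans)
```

pbkx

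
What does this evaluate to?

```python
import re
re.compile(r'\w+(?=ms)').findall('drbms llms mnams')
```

Lookahead/lookbehind check context without consuming it, so the matched span excludes the asserted characters.
No capturing groups, so `findall` returns the 3 full match strings.

['drb', 'll', 'mna']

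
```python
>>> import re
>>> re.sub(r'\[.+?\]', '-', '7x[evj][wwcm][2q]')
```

A `+?`/`*?`/`{m,n}?` starts at its minimum and grows only as far as needed for what follows to match.
Matches: at [2:7] → '[evj]'; at [7:13] → '[wwcm]'; at [13:17] → '[2q]'.
Every occurrence is swapped for '-'.

'7x---'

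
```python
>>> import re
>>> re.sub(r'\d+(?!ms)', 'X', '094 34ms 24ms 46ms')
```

'X X4ms X4ms X6ms'

The negative lookahead/lookbehind blocks any match where the forbidden context is present.
Each match is replaced by 'X'.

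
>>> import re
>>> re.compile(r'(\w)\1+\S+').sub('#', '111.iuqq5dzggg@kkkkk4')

'#'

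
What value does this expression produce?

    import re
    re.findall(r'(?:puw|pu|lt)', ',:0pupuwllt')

Branches in `(...|...)` are attempted left-to-right; the first branch that allows the whole pattern to succeed is taken.
Walking the string: at [3:5] → 'pu'; at [5:8] → 'puw'; at [9:11] → 'lt'.
With no groups in the pattern, `findall` gives back each whole match — 3 here.

['pu', 'puw', 'lt']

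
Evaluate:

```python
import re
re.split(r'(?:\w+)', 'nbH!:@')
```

['', '!:@']

The pattern matches one or more of a word character (non-capturing group).
The string is cut at each match, leaving 2 pieces.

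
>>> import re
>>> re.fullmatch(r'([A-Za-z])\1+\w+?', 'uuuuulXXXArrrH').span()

`fullmatch` succeeds only if the pattern covers the string from start to end.
The match spans [0:14] → 'uuuuulXXXArrrH'.

(0, 14)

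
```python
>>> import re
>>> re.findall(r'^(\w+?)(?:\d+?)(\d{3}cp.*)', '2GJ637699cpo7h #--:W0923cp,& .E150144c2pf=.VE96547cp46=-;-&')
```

[('2GJ', '699cpo7h #--:W0923cp,& .E150144c2pf=.VE96547cp46=-;-&')]

This matches anchored at the start of the string; then one or more of a word character (lazy) (captured); then one or more of a digit (lazy) (non-capturing group); then exactly 3 of a digit, then the literal 'cp', then zero or more of any character (captured).
The `?` after the quantifier makes it lazy — it takes as little as possible before letting the rest of the pattern try.
Matches: at [0:59] match '2GJ637699cpo7h #--:W0923cp,& .E150144c2pf=.VE96547cp46=-;-&', groups = ('2GJ', '699cpo7h #--:W0923cp,& .E150144c2pf=.VE96547cp46=-;-&').
Multiple groups make `findall` return tuples — one 2-tuple for the one match.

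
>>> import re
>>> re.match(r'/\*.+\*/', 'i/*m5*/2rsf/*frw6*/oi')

None

`match` is anchored at position 0; if the pattern doesn't fit there, it returns None.
Here position 0 doesn't satisfy it, so the call returns None.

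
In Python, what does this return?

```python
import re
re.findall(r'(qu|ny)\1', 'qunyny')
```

['ny']

After group 1 captures some text, `\1` only succeeds where that same text appears again.
Matches: at [2:6] match 'nyny', group 1 = 'ny'.
One capturing group, so `findall` returns just the captured substring from the one match — 1 in all.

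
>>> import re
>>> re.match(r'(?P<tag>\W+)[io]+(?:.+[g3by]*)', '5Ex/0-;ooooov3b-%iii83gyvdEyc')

Pattern: one or more of a non-word character (captured as 'tag'); then one or more of one of [io]; then one or more of any character, then zero or more of one of [g3by] (non-capturing group).
`re.match` won't scan ahead — the pattern has to work from the very first character.
Here the pattern fails at index 0, so the call returns None.

None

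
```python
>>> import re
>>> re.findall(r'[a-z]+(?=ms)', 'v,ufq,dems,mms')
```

['de', 'm']

The `(?=…)`/`(?<=…)` assertion just peeks at neighbouring text; it doesn't advance the match position.
Walking the string: at [6:8] → 'de'; at [11:12] → 'm'.
With no groups in the pattern, `findall` gives back each whole match — 2 here.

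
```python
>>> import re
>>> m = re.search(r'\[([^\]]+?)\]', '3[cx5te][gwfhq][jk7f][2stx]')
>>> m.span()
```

The match spans [1:8] → '[cx5te]'.

(1, 8)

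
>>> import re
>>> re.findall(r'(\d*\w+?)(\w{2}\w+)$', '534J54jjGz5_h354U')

Pattern: zero or more of a digit, then one or more of a word character (lazy) (captured); then exactly 2 of a word character, then one or more of a word character (captured); then anchored at the end.
Matches: at [0:17] match '534J54jjGz5_h354U', groups = ('534J', '54jjGz5_h354U').
Multiple groups make `findall` return tuples — one 2-tuple for the one match.

[('534J', '54jjGz5_h354U')]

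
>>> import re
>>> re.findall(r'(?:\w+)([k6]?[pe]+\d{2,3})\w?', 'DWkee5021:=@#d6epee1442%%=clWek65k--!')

['e502', 'e144']

The pattern matches one or more of a word character (non-capturing group); then optionally one of [k6], then one or more of one of [pe], then 2 to 3 of a digit (captured); then optionally a word character.
Matches: at [0:9] match 'DWkee5021', group 1 = 'e502'; at [13:23] match 'd6epee1442', group 1 = 'e144'.
Because there's exactly one group, `findall` drops the full match and keeps group 1 from each hit.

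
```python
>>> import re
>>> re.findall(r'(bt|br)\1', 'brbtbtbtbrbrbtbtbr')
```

A backreference is literal: `\1` must see the identical characters the first group matched.
One capturing group, so `findall` returns just the captured substring from each match — 3 in all.

['bt', 'br', 'bt']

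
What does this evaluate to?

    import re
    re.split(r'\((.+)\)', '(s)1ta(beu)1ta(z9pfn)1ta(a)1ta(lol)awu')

['', 's)1ta(beu)1ta(z9pfn)1ta(a)1ta(lol', 'awu']

Matches to split on: at [0:35] → '(s)1ta(beu)1ta(z9pfn)1ta(a)1ta(lol)'.
Because the pattern has a capturing group, `split` also inserts each captured text between the pieces.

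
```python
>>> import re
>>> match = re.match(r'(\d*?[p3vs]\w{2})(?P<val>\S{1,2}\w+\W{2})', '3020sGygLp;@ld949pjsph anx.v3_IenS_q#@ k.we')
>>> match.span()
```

(0, 12)

`match` is anchored at position 0; if the pattern doesn't fit there, it returns None.
The match spans [0:12] → '3020sGygLp;@'.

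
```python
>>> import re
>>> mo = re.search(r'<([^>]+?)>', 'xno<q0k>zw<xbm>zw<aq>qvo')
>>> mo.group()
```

Unlike `match`, `search` isn't anchored — it looks for the pattern anywhere in the string.
The match spans [3:8] → '<q0k>'.
Captured: group 1 = 'q0k'.

'<q0k>'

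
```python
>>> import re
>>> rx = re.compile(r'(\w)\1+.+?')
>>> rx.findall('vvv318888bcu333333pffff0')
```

A backreference is literal: `\1` must see the identical characters the first group matched.
Because there's exactly one group, `findall` drops the full match and keeps group 1 from each hit.

['v', '8', '3', 'f']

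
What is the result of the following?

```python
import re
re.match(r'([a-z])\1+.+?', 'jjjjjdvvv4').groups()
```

('j',)

After group 1 captures some text, `\1` only succeeds where that same text appears again.
`re.match` won't scan ahead — the pattern has to work from the very first character.
The match spans [0:6] → 'jjjjjd'.
Captured: group 1 = 'j'.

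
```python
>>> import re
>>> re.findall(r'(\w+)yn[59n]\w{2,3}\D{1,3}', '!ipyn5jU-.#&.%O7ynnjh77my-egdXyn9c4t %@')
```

['ip', 'egdX']

This matches one or more of a word character (captured); then the literal 'yn', then one of [59n], then 2 to 3 of a word character; then 1 to 3 of a non-digit.
Walking the string: at [1:11] match 'ipyn5jU-.#', group 1 = 'ip'; at [26:39] match 'egdXyn9c4t %@', group 1 = 'egdX'.
Because there's exactly one group, `findall` drops the full match and keeps group 1 from each hit.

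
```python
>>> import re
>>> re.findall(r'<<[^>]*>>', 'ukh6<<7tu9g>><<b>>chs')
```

Scanning left to right: at [4:13] → '<<7tu9g>>'; at [13:18] → '<<b>>'.
Since nothing is captured, `findall` lists the 2 matched substrings directly.

['<<7tu9g>>', '<<b>>']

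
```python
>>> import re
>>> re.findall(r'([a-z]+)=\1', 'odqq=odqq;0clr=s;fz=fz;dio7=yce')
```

['odqq', 'fz']

After group 1 captures some text, `\1` only succeeds where that same text appears again.
Matches: at [0:9] match 'odqq=odqq', group 1 = 'odqq'; at [17:22] match 'fz=fz', group 1 = 'fz'.
`findall` collects group 1 from each match (2 total).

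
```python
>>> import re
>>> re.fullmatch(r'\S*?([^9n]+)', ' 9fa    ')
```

None

Pattern: zero or more of a non-whitespace character (lazy); then one or more of any character except [9n] (captured).
`re.fullmatch` requires the pattern to consume the entire string.
Here the pattern can't cover the whole string, so the call returns None.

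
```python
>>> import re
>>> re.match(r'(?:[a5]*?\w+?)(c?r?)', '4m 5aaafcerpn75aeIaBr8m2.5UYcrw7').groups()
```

('',)

Pattern: zero or more of one of [a5] (lazy), then one or more of a word character (lazy) (non-capturing group); then optionally the literal 'c', then optionally the literal 'r' (captured).
`match` is anchored at position 0; if the pattern doesn't fit there, it returns None.
The match spans [0:1] → '4'.
Captured: group 1 = ''.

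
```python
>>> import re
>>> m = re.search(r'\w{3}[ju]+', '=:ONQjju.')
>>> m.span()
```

The pattern matches exactly 3 of a word character; then one or more of one of [ju].
`re.search` tries every starting position until one works.
The match spans [2:8] → 'ONQjju'.

(2, 8)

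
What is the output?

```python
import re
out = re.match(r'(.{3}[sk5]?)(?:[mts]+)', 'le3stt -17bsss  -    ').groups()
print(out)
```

The match spans [0:6] → 'le3stt'.
Captured: group 1 = 'le3s'.

('le3s',)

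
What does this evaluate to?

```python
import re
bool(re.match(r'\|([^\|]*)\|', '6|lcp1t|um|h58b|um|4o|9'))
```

`re.match` won't scan ahead — the pattern has to work from the very first character.
Here the pattern fails at index 0, so the call returns None, and `bool(None)` is False.

False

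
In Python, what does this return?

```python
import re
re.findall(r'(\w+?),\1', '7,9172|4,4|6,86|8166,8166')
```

['4', '8166']

`\1` is not a pattern — it's the concrete string captured by group 1, re-applied verbatim.
With a single group, `findall` returns only what that group captured — 2 items.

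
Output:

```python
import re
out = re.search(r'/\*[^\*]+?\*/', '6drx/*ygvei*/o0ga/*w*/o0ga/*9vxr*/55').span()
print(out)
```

(4, 13)

`search` walks the string left to right and returns the first match it finds.
The match spans [4:13] → '/*ygvei*/'.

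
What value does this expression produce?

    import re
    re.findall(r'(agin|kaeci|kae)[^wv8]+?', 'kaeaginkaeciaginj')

['kae', 'kaeci']

Branches in `(...|...)` are attempted left-to-right; the first branch that allows the whole pattern to succeed is taken.
Because there's exactly one group, `findall` drops the full match and keeps group 1 from each hit.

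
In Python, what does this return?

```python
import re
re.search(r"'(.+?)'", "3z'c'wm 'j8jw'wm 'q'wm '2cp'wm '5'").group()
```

"'c'"

A non-greedy quantifier consumes as few characters as it can — just enough that the remainder of the pattern still matches from where it stops; whatever follows it matches normally.
Unlike `match`, `search` isn't anchored — it looks for the pattern anywhere in the string.
The match spans [2:5] → "'c'".
Captured: group 1 = 'c'.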